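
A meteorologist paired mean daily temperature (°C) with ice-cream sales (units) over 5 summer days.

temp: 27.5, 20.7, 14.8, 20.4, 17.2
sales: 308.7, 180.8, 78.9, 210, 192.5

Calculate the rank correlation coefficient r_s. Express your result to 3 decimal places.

0.700

Rank temp: 5, 4, 1, 3, 2
Rank sales: 5, 2, 1, 4, 3
d = rank(temp) − rank(sales): 0, 2, 0, -1, -1; Σd² = 6
ρ = 1 − 6Σd² / [n(n²−1)] = 1 − 6×6 / (5×24) = 1 − 36/120 ≈ 0.700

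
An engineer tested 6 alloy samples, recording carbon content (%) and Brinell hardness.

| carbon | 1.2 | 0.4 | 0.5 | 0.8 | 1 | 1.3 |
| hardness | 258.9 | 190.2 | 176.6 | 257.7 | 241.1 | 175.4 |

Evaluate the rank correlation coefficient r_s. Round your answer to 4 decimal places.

0.0286

Rank carbon: 5, 1, 2, 3, 4, 6
Rank hardness: 6, 3, 2, 5, 4, 1
d = rank(carbon) − rank(hardness): -1, -2, 0, -2, 0, 5; Σd² = 34
ρ = 1 − 6Σd² / [n(n²−1)] = 1 − 6×34 / (6×35) = 1 − 204/210 ≈ 0.0286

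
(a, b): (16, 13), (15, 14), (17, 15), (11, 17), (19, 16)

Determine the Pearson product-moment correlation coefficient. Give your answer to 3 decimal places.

-0.320

n = 5, Σa = 78, Σb = 75, Σa² = 1252, Σb² = 1135, Σab = 1164
nΣab − ΣaΣb = 5820 − 5850 = -30
nΣa² − (Σa)² = 6260 − 6084 = 176; nΣb² − (Σb)² = 5675 − 5625 = 50
r = -30 / √(176 × 50) = -30 / 93.8083 ≈ -0.320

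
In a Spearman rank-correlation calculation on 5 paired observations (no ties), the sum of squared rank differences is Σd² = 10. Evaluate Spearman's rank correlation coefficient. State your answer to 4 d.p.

0.5000

ρ = 1 − 6Σd² / [n(n²−1)] = 1 − 6×10 / (5×24)
  = 1 − 60/120 = 1 − 0.50000 ≈ 0.5000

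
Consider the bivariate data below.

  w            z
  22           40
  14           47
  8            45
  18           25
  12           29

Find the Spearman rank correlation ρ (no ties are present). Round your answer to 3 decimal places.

Rank w: 5, 3, 1, 4, 2
Rank z: 3, 5, 4, 1, 2
d = rank(w) − rank(z): 2, -2, -3, 3, 0; Σd² = 26
ρ = 1 − 6Σd² / [n(n²−1)] = 1 − 6×26 / (5×24) = 1 − 156/120 ≈ -0.300

-0.300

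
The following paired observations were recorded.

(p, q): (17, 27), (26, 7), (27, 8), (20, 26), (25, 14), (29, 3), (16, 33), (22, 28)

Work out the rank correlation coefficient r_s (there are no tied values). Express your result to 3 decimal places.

Rank p: 2, 6, 7, 3, 5, 8, 1, 4
Rank q: 6, 2, 3, 5, 4, 1, 8, 7
d = rank(p) − rank(q): -4, 4, 4, -2, 1, 7, -7, -3; Σd² = 160
ρ = 1 − 6Σd² / [n(n²−1)] = 1 − 6×160 / (8×63) = 1 − 960/504 ≈ -0.905

-0.905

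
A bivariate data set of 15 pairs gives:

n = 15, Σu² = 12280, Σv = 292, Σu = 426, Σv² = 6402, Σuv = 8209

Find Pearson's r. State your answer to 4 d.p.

-0.2321

r = (nΣuv − ΣuΣv) / √[(nΣu² − (Σu)²)(nΣv² − (Σv)²)]
Numerator: 15×8209 − 426×292 = -1257
Denominator: √[(184200 − 181476)(96030 − 85264)] = √[2724 × 10766] = 5415.4025
r = -1257 / 5415.4025 ≈ -0.2321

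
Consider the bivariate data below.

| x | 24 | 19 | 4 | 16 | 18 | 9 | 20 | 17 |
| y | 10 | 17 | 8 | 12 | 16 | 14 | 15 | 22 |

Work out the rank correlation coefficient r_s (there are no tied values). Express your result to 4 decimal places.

0.2619

Rank x: 8, 6, 1, 3, 5, 2, 7, 4
Rank y: 2, 7, 1, 3, 6, 4, 5, 8
d = rank(x) − rank(y): 6, -1, 0, 0, -1, -2, 2, -4; Σd² = 62
ρ = 1 − 6Σd² / [n(n²−1)] = 1 − 6×62 / (8×63) = 1 − 372/504 ≈ 0.2619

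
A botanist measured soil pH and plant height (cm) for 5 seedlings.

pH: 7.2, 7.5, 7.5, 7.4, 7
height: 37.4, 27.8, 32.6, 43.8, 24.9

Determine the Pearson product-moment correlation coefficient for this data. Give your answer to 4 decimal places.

0.2930

n = 5, Σx = 36.6, Σy = 166.5, Σx² = 268.1, Σy² = 5772.81, Σxy = 1220.7
nΣxy − ΣxΣy = 6103.5 − 6093.9 = 9.6
nΣx² − (Σx)² = 1340.5 − 1339.56 = 0.94; nΣy² − (Σy)² = 28864.05 − 27722.25 = 1141.8
r = 9.6 / √(0.94 × 1141.8) = 9.6 / 32.7611 ≈ 0.2930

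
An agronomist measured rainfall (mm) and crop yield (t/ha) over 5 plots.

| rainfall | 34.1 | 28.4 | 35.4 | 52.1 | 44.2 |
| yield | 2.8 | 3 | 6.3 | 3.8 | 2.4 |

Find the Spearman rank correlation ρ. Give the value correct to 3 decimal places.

0.100

Rank rainfall: 2, 1, 3, 5, 4
Rank yield: 2, 3, 5, 4, 1
d = rank(rainfall) − rank(yield): 0, -2, -2, 1, 3; Σd² = 18
ρ = 1 − 6Σd² / [n(n²−1)] = 1 − 6×18 / (5×24) = 1 − 108/120 ≈ 0.100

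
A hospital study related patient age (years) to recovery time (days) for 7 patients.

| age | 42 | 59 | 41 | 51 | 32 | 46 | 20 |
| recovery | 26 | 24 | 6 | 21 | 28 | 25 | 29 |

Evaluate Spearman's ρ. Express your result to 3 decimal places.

Rank age: 4, 7, 3, 6, 2, 5, 1
Rank recovery: 5, 3, 1, 2, 6, 4, 7
d = rank(age) − rank(recovery): -1, 4, 2, 4, -4, 1, -6; Σd² = 90
ρ = 1 − 6Σd² / [n(n²−1)] = 1 − 6×90 / (7×48) = 1 − 540/336 ≈ -0.607

-0.607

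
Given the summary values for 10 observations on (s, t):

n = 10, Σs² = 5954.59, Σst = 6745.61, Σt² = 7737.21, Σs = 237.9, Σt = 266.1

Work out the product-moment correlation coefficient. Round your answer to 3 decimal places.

r = (nΣst − ΣsΣt) / √[(nΣs² − (Σs)²)(nΣt² − (Σt)²)]
Numerator: 10×6745.61 − 237.9×266.1 = 4150.91
Denominator: √[(59545.9 − 56596.41)(77372.1 − 70809.21)] = √[2949.49 × 6562.89] = 4399.6794
r = 4150.91 / 4399.6794 ≈ 0.943

0.943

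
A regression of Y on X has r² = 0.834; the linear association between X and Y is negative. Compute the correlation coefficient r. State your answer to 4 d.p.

-0.9132

|r| = √0.834 = 0.9132
The association is negative, so r = −0.9132.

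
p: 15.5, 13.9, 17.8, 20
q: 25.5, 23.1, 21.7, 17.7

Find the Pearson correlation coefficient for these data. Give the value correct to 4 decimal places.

n = 4, Σp = 67.2, Σq = 88, Σp² = 1150.3, Σq² = 1968.04, Σpq = 1456.6
nΣpq − ΣpΣq = 5826.4 − 5913.6 = -87.2
nΣp² − (Σp)² = 4601.2 − 4515.84 = 85.36; nΣq² − (Σq)² = 7872.16 − 7744 = 128.16
r = -87.2 / √(85.36 × 128.16) = -87.2 / 104.5932 ≈ -0.8337

-0.8337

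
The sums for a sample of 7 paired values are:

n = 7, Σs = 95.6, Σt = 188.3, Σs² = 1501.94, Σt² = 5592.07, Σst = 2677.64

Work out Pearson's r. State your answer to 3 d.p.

0.330

r = (nΣst − ΣsΣt) / √[(nΣs² − (Σs)²)(nΣt² − (Σt)²)]
Numerator: 7×2677.64 − 95.6×188.3 = 742
Denominator: √[(10513.58 − 9139.36)(39144.49 − 35456.89)] = √[1374.22 × 3687.6] = 2251.1272
r = 742 / 2251.1272 ≈ 0.330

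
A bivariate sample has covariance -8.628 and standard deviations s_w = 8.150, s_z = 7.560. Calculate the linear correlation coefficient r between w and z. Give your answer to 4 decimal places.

-0.1400

r = Cov(w,z) / (s_w · s_z) = -8.628 / (8.150 × 7.560)
  = -8.628 / 61.6140 ≈ -0.1400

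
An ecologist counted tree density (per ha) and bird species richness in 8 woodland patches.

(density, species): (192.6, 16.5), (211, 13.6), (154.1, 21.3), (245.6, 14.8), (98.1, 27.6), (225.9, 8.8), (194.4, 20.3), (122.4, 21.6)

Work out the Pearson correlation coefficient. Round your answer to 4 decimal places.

-0.8760

n = 8, Σx = 1444.1, Σy = 144.5, Σx² = 279109.47, Σy² = 2847.79, Σxy = 24250.35
nΣxy − ΣxΣy = 194002.8 − 208672.45 = -14669.65
nΣx² − (Σx)² = 2232875.76 − 2085424.81 = 147450.95; nΣy² − (Σy)² = 22782.32 − 20880.25 = 1902.07
r = -14669.65 / √(147450.95 × 1902.07) = -14669.65 / 16747.0006 ≈ -0.8760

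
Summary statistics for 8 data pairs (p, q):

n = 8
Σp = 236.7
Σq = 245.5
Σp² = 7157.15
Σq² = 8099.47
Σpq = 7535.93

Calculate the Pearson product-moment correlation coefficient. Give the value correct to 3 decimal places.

0.923

r = (nΣpq − ΣpΣq) / √[(nΣp² − (Σp)²)(nΣq² − (Σq)²)]
Numerator: 8×7535.93 − 236.7×245.5 = 2177.59
Denominator: √[(57257.2 − 56026.89)(64795.76 − 60270.25)] = √[1230.31 × 4525.51] = 2359.6144
r = 2177.59 / 2359.6144 ≈ 0.923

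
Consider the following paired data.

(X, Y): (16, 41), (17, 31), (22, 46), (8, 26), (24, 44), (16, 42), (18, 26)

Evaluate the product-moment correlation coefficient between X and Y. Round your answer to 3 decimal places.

n = 7, ΣX = 121, ΣY = 256, ΣX² = 2249, ΣY² = 9810, ΣXY = 4599
nΣXY − ΣXΣY = 32193 − 30976 = 1217
nΣX² − (ΣX)² = 15743 − 14641 = 1102; nΣY² − (ΣY)² = 68670 − 65536 = 3134
r = 1217 / √(1102 × 3134) = 1217 / 1858.4047 ≈ 0.655

0.655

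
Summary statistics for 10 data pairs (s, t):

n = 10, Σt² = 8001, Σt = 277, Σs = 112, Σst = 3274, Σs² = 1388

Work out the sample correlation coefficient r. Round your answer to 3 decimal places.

0.820

r = (nΣst − ΣsΣt) / √[(nΣs² − (Σs)²)(nΣt² − (Σt)²)]
Numerator: 10×3274 − 112×277 = 1716
Denominator: √[(13880 − 12544)(80010 − 76729)] = √[1336 × 3281] = 2093.6609
r = 1716 / 2093.6609 ≈ 0.820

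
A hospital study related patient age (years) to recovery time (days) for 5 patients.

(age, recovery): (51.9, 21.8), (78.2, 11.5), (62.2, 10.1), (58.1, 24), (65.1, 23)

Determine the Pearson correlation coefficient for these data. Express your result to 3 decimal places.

n = 5, Σx = 315.5, Σy = 90.4, Σx² = 20291.31, Σy² = 1814.5, Σxy = 5550.64
nΣxy − ΣxΣy = 27753.2 − 28521.2 = -768
nΣx² − (Σx)² = 101456.55 − 99540.25 = 1916.3; nΣy² − (Σy)² = 9072.5 − 8172.16 = 900.34
r = -768 / √(1916.3 × 900.34) = -768 / 1313.5150 ≈ -0.585

-0.585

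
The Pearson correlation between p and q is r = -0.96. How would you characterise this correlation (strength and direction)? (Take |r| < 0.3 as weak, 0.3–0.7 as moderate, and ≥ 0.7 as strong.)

strong negative

r = -0.96 < 0 so the relationship is negative.
|r| = 0.96, which falls in the strong range.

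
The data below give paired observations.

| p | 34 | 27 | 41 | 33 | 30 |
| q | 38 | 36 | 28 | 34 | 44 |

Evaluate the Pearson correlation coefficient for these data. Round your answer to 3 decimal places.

-0.703

n = 5, Σp = 165, Σq = 180, Σp² = 5555, Σq² = 6616, Σpq = 5854
nΣpq − ΣpΣq = 29270 − 29700 = -430
nΣp² − (Σp)² = 27775 − 27225 = 550; nΣq² − (Σq)² = 33080 − 32400 = 680
r = -430 / √(550 × 680) = -430 / 611.5554 ≈ -0.703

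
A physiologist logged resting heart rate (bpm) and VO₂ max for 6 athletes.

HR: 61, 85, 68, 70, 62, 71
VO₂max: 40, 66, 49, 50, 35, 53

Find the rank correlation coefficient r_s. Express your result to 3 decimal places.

Rank HR: 1, 6, 3, 4, 2, 5
Rank VO₂max: 2, 6, 3, 4, 1, 5
d = rank(HR) − rank(VO₂max): -1, 0, 0, 0, 1, 0; Σd² = 2
ρ = 1 − 6Σd² / [n(n²−1)] = 1 − 6×2 / (6×35) = 1 − 12/210 ≈ 0.943

0.943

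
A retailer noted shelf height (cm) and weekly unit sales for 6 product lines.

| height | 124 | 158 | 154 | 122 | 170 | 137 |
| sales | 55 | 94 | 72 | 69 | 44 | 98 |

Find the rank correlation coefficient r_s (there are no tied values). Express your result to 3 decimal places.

-0.086

Rank height: 2, 5, 4, 1, 6, 3
Rank sales: 2, 5, 4, 3, 1, 6
d = rank(height) − rank(sales): 0, 0, 0, -2, 5, -3; Σd² = 38
ρ = 1 − 6Σd² / [n(n²−1)] = 1 − 6×38 / (6×35) = 1 − 228/210 ≈ -0.086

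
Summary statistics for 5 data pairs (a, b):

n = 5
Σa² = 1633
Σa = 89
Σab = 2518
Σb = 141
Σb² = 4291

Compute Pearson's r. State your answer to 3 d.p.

0.066

r = (nΣab − ΣaΣb) / √[(nΣa² − (Σa)²)(nΣb² − (Σb)²)]
Numerator: 5×2518 − 89×141 = 41
Denominator: √[(8165 − 7921)(21455 − 19881)] = √[244 × 1574] = 619.7225
r = 41 / 619.7225 ≈ 0.066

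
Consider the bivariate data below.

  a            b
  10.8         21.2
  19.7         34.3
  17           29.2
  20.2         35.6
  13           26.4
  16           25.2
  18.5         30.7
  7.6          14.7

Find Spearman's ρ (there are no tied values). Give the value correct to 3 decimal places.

Rank a: 2, 7, 5, 8, 3, 4, 6, 1
Rank b: 2, 7, 5, 8, 4, 3, 6, 1
d = rank(a) − rank(b): 0, 0, 0, 0, -1, 1, 0, 0; Σd² = 2
ρ = 1 − 6Σd² / [n(n²−1)] = 1 − 6×2 / (8×63) = 1 − 12/504 ≈ 0.976

0.976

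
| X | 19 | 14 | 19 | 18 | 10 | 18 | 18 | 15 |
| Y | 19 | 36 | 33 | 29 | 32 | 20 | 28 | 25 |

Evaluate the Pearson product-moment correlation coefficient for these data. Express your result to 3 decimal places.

-0.462

n = 8, ΣX = 131, ΣY = 222, ΣX² = 2215, ΣY² = 6420, ΣXY = 3573
nΣXY − ΣXΣY = 28584 − 29082 = -498
nΣX² − (ΣX)² = 17720 − 17161 = 559; nΣY² − (ΣY)² = 51360 − 49284 = 2076
r = -498 / √(559 × 2076) = -498 / 1077.2576 ≈ -0.462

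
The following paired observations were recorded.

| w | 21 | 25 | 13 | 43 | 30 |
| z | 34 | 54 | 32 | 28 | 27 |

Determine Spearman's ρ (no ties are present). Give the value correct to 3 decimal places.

Rank w: 2, 3, 1, 5, 4
Rank z: 4, 5, 3, 2, 1
d = rank(w) − rank(z): -2, -2, -2, 3, 3; Σd² = 30
ρ = 1 − 6Σd² / [n(n²−1)] = 1 − 6×30 / (5×24) = 1 − 180/120 ≈ -0.500

-0.500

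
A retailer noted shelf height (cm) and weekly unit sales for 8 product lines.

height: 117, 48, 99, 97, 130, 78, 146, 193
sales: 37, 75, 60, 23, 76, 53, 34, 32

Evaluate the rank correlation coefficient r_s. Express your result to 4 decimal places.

-0.3095

Rank height: 5, 1, 4, 3, 6, 2, 7, 8
Rank sales: 4, 7, 6, 1, 8, 5, 3, 2
d = rank(height) − rank(sales): 1, -6, -2, 2, -2, -3, 4, 6; Σd² = 110
ρ = 1 − 6Σd² / [n(n²−1)] = 1 − 6×110 / (8×63) = 1 − 660/504 ≈ -0.3095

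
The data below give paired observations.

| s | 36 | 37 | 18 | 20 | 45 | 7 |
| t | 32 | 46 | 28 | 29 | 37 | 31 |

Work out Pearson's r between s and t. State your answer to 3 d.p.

n = 6, Σs = 163, Σt = 203, Σs² = 5463, Σt² = 7095, Σst = 5820
nΣst − ΣsΣt = 34920 − 33089 = 1831
nΣs² − (Σs)² = 32778 − 26569 = 6209; nΣt² − (Σt)² = 42570 − 41209 = 1361
r = 1831 / √(6209 × 1361) = 1831 / 2906.9656 ≈ 0.630

0.630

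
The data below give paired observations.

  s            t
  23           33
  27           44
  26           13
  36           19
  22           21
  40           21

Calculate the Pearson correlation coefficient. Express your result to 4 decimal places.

-0.2614

n = 6, Σs = 174, Σt = 151, Σs² = 5314, Σt² = 4437, Σst = 4271
nΣst − ΣsΣt = 25626 − 26274 = -648
nΣs² − (Σs)² = 31884 − 30276 = 1608; nΣt² − (Σt)² = 26622 − 22801 = 3821
r = -648 / √(1608 × 3821) = -648 / 2478.7432 ≈ -0.2614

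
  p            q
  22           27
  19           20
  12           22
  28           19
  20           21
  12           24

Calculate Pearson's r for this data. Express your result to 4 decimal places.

n = 6, Σp = 113, Σq = 133, Σp² = 2317, Σq² = 2991, Σpq = 2478
nΣpq − ΣpΣq = 14868 − 15029 = -161
nΣp² − (Σp)² = 13902 − 12769 = 1133; nΣq² − (Σq)² = 17946 − 17689 = 257
r = -161 / √(1133 × 257) = -161 / 539.6119 ≈ -0.2984

-0.2984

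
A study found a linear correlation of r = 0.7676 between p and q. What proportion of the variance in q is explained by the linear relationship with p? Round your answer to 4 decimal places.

0.5892

r² = (0.7676)² = 0.5892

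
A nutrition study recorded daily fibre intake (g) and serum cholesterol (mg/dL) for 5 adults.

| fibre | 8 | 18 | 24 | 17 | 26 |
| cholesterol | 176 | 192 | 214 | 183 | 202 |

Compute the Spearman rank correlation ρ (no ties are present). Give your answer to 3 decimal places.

0.900

Rank fibre: 1, 3, 4, 2, 5
Rank cholesterol: 1, 3, 5, 2, 4
d = rank(fibre) − rank(cholesterol): 0, 0, -1, 0, 1; Σd² = 2
ρ = 1 − 6Σd² / [n(n²−1)] = 1 − 6×2 / (5×24) = 1 − 12/120 ≈ 0.900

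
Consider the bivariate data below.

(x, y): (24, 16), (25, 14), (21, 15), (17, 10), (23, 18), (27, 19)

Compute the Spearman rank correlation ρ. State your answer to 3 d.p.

0.600

Rank x: 4, 5, 2, 1, 3, 6
Rank y: 4, 2, 3, 1, 5, 6
d = rank(x) − rank(y): 0, 3, -1, 0, -2, 0; Σd² = 14
ρ = 1 − 6Σd² / [n(n²−1)] = 1 − 6×14 / (6×35) = 1 − 84/210 ≈ 0.600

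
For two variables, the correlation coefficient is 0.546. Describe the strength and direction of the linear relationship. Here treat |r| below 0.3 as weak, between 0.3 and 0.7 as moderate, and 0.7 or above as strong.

moderate positive

r = 0.546 > 0 so the relationship is positive.
|r| = 0.546, which falls in the moderate range.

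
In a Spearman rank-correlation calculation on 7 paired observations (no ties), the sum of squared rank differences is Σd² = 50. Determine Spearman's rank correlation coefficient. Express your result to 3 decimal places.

ρ = 1 − 6Σd² / [n(n²−1)] = 1 − 6×50 / (7×48)
  = 1 − 300/336 = 1 − 0.8929 ≈ 0.107

0.107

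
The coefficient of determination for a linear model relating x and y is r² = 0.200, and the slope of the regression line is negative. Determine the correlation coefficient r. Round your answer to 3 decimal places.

|r| = √0.200 = 0.447
The association is negative, so r = −0.447.

-0.447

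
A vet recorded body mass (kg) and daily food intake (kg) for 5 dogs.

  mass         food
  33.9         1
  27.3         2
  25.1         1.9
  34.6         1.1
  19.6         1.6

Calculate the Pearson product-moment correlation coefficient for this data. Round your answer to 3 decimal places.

n = 5, Σx = 140.5, Σy = 7.6, Σx² = 4105.83, Σy² = 12.38, Σxy = 205.61
nΣxy − ΣxΣy = 1028.05 − 1067.8 = -39.75
nΣx² − (Σx)² = 20529.15 − 19740.25 = 788.9; nΣy² − (Σy)² = 61.9 − 57.76 = 4.14
r = -39.75 / √(788.9 × 4.14) = -39.75 / 57.1493 ≈ -0.696

-0.696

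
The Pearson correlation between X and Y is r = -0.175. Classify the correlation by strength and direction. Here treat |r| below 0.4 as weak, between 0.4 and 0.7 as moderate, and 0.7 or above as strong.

weak negative

r = -0.175 < 0 so the relationship is negative.
|r| = 0.175, which falls in the weak range.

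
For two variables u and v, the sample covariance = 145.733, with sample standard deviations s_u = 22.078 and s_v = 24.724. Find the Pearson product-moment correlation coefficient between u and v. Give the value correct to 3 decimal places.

r = Cov(u,v) / (s_u · s_v) = 145.733 / (22.078 × 24.724)
  = 145.733 / 545.8565 ≈ 0.267

0.267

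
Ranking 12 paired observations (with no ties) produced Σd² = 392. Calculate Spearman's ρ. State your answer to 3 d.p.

ρ = 1 − 6Σd² / [n(n²−1)] = 1 − 6×392 / (12×143)
  = 1 − 2352/1716 = 1 − 1.3706 ≈ -0.371

-0.371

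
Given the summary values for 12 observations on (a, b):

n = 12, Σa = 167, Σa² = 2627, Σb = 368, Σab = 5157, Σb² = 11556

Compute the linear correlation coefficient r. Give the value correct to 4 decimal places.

r = (nΣab − ΣaΣb) / √[(nΣa² − (Σa)²)(nΣb² − (Σb)²)]
Numerator: 12×5157 − 167×368 = 428
Denominator: √[(31524 − 27889)(138672 − 135424)] = √[3635 × 3248] = 3436.0559
r = 428 / 3436.0559 ≈ 0.1246

0.1246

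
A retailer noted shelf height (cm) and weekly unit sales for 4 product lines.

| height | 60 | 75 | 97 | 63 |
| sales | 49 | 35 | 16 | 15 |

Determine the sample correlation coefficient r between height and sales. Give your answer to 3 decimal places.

-0.509

n = 4, Σx = 295, Σy = 115, Σx² = 22603, Σy² = 4107, Σxy = 8062
nΣxy − ΣxΣy = 32248 − 33925 = -1677
nΣx² − (Σx)² = 90412 − 87025 = 3387; nΣy² − (Σy)² = 16428 − 13225 = 3203
r = -1677 / √(3387 × 3203) = -1677 / 3293.7154 ≈ -0.509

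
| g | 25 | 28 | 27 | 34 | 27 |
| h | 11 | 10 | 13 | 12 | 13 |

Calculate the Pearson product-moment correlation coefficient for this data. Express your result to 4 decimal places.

n = 5, Σg = 141, Σh = 59, Σg² = 4023, Σh² = 703, Σgh = 1665
nΣgh − ΣgΣh = 8325 − 8319 = 6
nΣg² − (Σg)² = 20115 − 19881 = 234; nΣh² − (Σh)² = 3515 − 3481 = 34
r = 6 / √(234 × 34) = 6 / 89.1964 ≈ 0.0673

0.0673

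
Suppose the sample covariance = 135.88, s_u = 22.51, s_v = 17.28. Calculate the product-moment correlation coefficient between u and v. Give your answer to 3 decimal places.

0.349

r = Cov(u,v) / (s_u · s_v) = 135.88 / (22.51 × 17.28)
  = 135.88 / 388.9728 ≈ 0.349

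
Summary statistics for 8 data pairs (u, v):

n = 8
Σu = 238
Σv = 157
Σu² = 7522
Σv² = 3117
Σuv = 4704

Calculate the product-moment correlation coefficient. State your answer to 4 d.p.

0.2642

r = (nΣuv − ΣuΣv) / √[(nΣu² − (Σu)²)(nΣv² − (Σv)²)]
Numerator: 8×4704 − 238×157 = 266
Denominator: √[(60176 − 56644)(24936 − 24649)] = √[3532 × 287] = 1006.8188
r = 266 / 1006.8188 ≈ 0.2642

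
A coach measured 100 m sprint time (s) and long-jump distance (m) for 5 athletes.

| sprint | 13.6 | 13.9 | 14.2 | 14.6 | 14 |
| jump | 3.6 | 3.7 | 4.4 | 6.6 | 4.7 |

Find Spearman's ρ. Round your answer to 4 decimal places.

0.9000

Rank sprint: 1, 2, 4, 5, 3
Rank jump: 1, 2, 3, 5, 4
d = rank(sprint) − rank(jump): 0, 0, 1, 0, -1; Σd² = 2
ρ = 1 − 6Σd² / [n(n²−1)] = 1 − 6×2 / (5×24) = 1 − 12/120 ≈ 0.9000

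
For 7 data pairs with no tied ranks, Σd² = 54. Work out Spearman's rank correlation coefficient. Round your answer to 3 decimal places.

ρ = 1 − 6Σd² / [n(n²−1)] = 1 − 6×54 / (7×48)
  = 1 − 324/336 = 1 − 0.9643 ≈ 0.036

0.036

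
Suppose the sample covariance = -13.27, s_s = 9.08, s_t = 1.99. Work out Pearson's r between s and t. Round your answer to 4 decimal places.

r = Cov(s,t) / (s_s · s_t) = -13.27 / (9.08 × 1.99)
  = -13.27 / 18.0692 ≈ -0.7344

-0.7344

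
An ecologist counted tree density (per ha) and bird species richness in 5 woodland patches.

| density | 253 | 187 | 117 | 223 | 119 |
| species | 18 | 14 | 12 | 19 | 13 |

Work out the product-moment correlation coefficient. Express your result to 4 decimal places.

0.9138

n = 5, Σx = 899, Σy = 76, Σx² = 176557, Σy² = 1194, Σxy = 14360
nΣxy − ΣxΣy = 71800 − 68324 = 3476
nΣx² − (Σx)² = 882785 − 808201 = 74584; nΣy² − (Σy)² = 5970 − 5776 = 194
r = 3476 / √(74584 × 194) = 3476 / 3803.8528 ≈ 0.9138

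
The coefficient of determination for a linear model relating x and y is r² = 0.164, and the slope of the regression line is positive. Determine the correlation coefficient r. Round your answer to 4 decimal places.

0.4050

|r| = √0.164 = 0.4050
The association is positive, so r = 0.4050.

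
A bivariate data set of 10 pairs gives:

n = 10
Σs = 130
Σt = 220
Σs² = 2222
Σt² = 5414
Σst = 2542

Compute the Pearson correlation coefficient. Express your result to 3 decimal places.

r = (nΣst − ΣsΣt) / √[(nΣs² − (Σs)²)(nΣt² − (Σt)²)]
Numerator: 10×2542 − 130×220 = -3180
Denominator: √[(22220 − 16900)(54140 − 48400)] = √[5320 × 5740] = 5526.0112
r = -3180 / 5526.0112 ≈ -0.575

-0.575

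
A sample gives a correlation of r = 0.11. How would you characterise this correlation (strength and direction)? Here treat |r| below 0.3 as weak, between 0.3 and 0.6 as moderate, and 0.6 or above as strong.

r = 0.11 > 0 so the relationship is positive.
|r| = 0.11, which falls in the weak range.

weak positive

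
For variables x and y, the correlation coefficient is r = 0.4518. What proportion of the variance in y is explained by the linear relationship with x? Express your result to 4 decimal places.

r² = (0.4518)² = 0.2041

0.2041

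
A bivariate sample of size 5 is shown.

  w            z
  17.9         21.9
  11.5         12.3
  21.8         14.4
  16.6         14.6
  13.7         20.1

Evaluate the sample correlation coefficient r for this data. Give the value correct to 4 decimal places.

n = 5, Σw = 81.5, Σz = 83.3, Σw² = 1391.15, Σz² = 1455.43, Σwz = 1365.11
nΣwz − ΣwΣz = 6825.55 − 6788.95 = 36.6
nΣw² − (Σw)² = 6955.75 − 6642.25 = 313.5; nΣz² − (Σz)² = 7277.15 − 6938.89 = 338.26
r = 36.6 / √(313.5 × 338.26) = 36.6 / 325.6448 ≈ 0.1124

0.1124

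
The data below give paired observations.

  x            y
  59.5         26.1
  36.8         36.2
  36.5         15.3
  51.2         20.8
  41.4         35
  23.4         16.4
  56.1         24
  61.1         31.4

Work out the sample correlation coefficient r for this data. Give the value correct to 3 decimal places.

n = 8, Σx = 366, Σy = 205.2, Σx² = 17990.12, Σy² = 5714.3, Σxy = 9606.22
nΣxy − ΣxΣy = 76849.76 − 75103.2 = 1746.56
nΣx² − (Σx)² = 143920.96 − 133956 = 9964.96; nΣy² − (Σy)² = 45714.4 − 42107.04 = 3607.36
r = 1746.56 / √(9964.96 × 3607.36) = 1746.56 / 5995.5982 ≈ 0.291

0.291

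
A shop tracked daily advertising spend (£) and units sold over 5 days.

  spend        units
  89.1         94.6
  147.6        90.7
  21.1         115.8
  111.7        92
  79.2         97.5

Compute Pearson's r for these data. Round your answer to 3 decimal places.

n = 5, Σx = 448.7, Σy = 490.6, Σx² = 48919.31, Σy² = 48555.54, Σxy = 42257.96
nΣxy − ΣxΣy = 211289.8 − 220132.22 = -8842.42
nΣx² − (Σx)² = 244596.55 − 201331.69 = 43264.86; nΣy² − (Σy)² = 242777.7 − 240688.36 = 2089.34
r = -8842.42 / √(43264.86 × 2089.34) = -8842.42 / 9507.6287 ≈ -0.930

-0.930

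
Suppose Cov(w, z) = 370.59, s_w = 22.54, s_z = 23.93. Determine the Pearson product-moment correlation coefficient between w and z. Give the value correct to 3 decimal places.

r = Cov(w,z) / (s_w · s_z) = 370.59 / (22.54 × 23.93)
  = 370.59 / 539.3822 ≈ 0.687

0.687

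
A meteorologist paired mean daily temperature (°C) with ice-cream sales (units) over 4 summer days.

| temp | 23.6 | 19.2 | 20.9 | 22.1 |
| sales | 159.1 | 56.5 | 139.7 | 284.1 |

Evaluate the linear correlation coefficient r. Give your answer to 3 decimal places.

0.614

n = 4, Σx = 85.8, Σy = 639.4, Σx² = 1850.82, Σy² = 128733.96, Σxy = 14037.9
nΣxy − ΣxΣy = 56151.6 − 54860.52 = 1291.08
nΣx² − (Σx)² = 7403.28 − 7361.64 = 41.64; nΣy² − (Σy)² = 514935.84 − 408832.36 = 106103.48
r = 1291.08 / √(41.64 × 106103.48) = 1291.08 / 2101.9393 ≈ 0.614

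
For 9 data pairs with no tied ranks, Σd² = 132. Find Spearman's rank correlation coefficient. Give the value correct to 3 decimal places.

-0.100

ρ = 1 − 6Σd² / [n(n²−1)] = 1 − 6×132 / (9×80)
  = 1 − 792/720 = 1 − 1.1000 ≈ -0.100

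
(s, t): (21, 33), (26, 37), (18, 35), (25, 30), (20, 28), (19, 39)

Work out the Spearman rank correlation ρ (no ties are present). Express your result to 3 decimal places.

-0.143

Rank s: 4, 6, 1, 5, 3, 2
Rank t: 3, 5, 4, 2, 1, 6
d = rank(s) − rank(t): 1, 1, -3, 3, 2, -4; Σd² = 40
ρ = 1 − 6Σd² / [n(n²−1)] = 1 − 6×40 / (6×35) = 1 − 240/210 ≈ -0.143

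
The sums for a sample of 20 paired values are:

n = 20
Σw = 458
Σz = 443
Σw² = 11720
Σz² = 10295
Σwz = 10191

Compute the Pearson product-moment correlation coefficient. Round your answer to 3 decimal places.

r = (nΣwz − ΣwΣz) / √[(nΣw² − (Σw)²)(nΣz² − (Σz)²)]
Numerator: 20×10191 − 458×443 = 926
Denominator: √[(234400 − 209764)(205900 − 196249)] = √[24636 × 9651] = 15419.5342
r = 926 / 15419.5342 ≈ 0.060

0.060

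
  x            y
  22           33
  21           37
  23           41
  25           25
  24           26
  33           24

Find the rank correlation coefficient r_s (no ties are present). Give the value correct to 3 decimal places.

-0.829

Rank x: 2, 1, 3, 5, 4, 6
Rank y: 4, 5, 6, 2, 3, 1
d = rank(x) − rank(y): -2, -4, -3, 3, 1, 5; Σd² = 64
ρ = 1 − 6Σd² / [n(n²−1)] = 1 − 6×64 / (6×35) = 1 − 384/210 ≈ -0.829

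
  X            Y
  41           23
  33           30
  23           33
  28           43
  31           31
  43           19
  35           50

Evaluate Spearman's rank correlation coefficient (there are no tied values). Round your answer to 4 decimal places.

-0.6071

Rank X: 6, 4, 1, 2, 3, 7, 5
Rank Y: 2, 3, 5, 6, 4, 1, 7
d = rank(X) − rank(Y): 4, 1, -4, -4, -1, 6, -2; Σd² = 90
ρ = 1 − 6Σd² / [n(n²−1)] = 1 − 6×90 / (7×48) = 1 − 540/336 ≈ -0.6071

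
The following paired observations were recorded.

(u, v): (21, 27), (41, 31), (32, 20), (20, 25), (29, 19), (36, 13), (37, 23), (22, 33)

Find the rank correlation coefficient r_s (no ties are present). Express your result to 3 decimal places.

Rank u: 2, 8, 5, 1, 4, 6, 7, 3
Rank v: 6, 7, 3, 5, 2, 1, 4, 8
d = rank(u) − rank(v): -4, 1, 2, -4, 2, 5, 3, -5; Σd² = 100
ρ = 1 − 6Σd² / [n(n²−1)] = 1 − 6×100 / (8×63) = 1 − 600/504 ≈ -0.190

-0.190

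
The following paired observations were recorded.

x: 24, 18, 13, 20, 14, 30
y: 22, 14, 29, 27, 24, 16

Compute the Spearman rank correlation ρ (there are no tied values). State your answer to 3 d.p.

-0.543

Rank x: 5, 3, 1, 4, 2, 6
Rank y: 3, 1, 6, 5, 4, 2
d = rank(x) − rank(y): 2, 2, -5, -1, -2, 4; Σd² = 54
ρ = 1 − 6Σd² / [n(n²−1)] = 1 − 6×54 / (6×35) = 1 − 324/210 ≈ -0.543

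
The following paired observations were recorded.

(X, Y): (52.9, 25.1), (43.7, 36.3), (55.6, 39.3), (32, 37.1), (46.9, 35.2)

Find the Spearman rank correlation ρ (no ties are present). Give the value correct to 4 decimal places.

Rank X: 4, 2, 5, 1, 3
Rank Y: 1, 3, 5, 4, 2
d = rank(X) − rank(Y): 3, -1, 0, -3, 1; Σd² = 20
ρ = 1 − 6Σd² / [n(n²−1)] = 1 − 6×20 / (5×24) = 1 − 120/120 ≈ 0.0000

0.0000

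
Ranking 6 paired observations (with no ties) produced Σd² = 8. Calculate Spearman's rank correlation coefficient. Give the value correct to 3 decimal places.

ρ = 1 − 6Σd² / [n(n²−1)] = 1 − 6×8 / (6×35)
  = 1 − 48/210 = 1 − 0.2286 ≈ 0.771

0.771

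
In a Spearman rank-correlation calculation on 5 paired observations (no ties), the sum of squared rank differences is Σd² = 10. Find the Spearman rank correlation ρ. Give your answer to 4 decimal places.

0.5000

ρ = 1 − 6Σd² / [n(n²−1)] = 1 − 6×10 / (5×24)
  = 1 − 60/120 = 1 − 0.50000 ≈ 0.5000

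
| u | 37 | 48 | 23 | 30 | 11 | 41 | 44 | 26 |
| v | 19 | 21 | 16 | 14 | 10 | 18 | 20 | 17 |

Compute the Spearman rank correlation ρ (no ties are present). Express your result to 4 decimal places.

0.9048

Rank u: 5, 8, 2, 4, 1, 6, 7, 3
Rank v: 6, 8, 3, 2, 1, 5, 7, 4
d = rank(u) − rank(v): -1, 0, -1, 2, 0, 1, 0, -1; Σd² = 8
ρ = 1 − 6Σd² / [n(n²−1)] = 1 − 6×8 / (8×63) = 1 − 48/504 ≈ 0.9048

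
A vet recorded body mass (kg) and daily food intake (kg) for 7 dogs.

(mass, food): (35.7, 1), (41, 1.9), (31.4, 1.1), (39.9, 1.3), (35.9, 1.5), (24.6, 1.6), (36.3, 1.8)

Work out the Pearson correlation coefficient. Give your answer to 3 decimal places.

n = 7, Σx = 244.8, Σy = 10.2, Σx² = 8745.12, Σy² = 15.56, Σxy = 358.56
nΣxy − ΣxΣy = 2509.92 − 2496.96 = 12.96
nΣx² − (Σx)² = 61215.84 − 59927.04 = 1288.8; nΣy² − (Σy)² = 108.92 − 104.04 = 4.88
r = 12.96 / √(1288.8 × 4.88) = 12.96 / 79.3054 ≈ 0.163

0.163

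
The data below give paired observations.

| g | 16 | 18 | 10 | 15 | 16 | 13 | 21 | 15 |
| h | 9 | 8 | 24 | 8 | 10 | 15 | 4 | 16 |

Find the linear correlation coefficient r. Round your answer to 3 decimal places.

n = 8, Σg = 124, Σh = 94, Σg² = 1996, Σh² = 1382, Σgh = 1327
nΣgh − ΣgΣh = 10616 − 11656 = -1040
nΣg² − (Σg)² = 15968 − 15376 = 592; nΣh² − (Σh)² = 11056 − 8836 = 2220
r = -1040 / √(592 × 2220) = -1040 / 1146.4031 ≈ -0.907

-0.907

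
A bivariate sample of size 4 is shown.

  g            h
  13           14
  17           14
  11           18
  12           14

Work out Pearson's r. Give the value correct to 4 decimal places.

-0.5704

n = 4, Σg = 53, Σh = 60, Σg² = 723, Σh² = 912, Σgh = 786
nΣgh − ΣgΣh = 3144 − 3180 = -36
nΣg² − (Σg)² = 2892 − 2809 = 83; nΣh² − (Σh)² = 3648 − 3600 = 48
r = -36 / √(83 × 48) = -36 / 63.1189 ≈ -0.5704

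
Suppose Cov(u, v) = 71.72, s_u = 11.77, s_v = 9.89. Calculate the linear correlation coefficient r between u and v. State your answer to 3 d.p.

0.616

r = Cov(u,v) / (s_u · s_v) = 71.72 / (11.77 × 9.89)
  = 71.72 / 116.4053 ≈ 0.616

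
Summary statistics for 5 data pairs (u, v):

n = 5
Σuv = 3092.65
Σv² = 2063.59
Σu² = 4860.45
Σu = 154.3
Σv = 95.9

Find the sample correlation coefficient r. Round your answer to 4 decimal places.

r = (nΣuv − ΣuΣv) / √[(nΣu² − (Σu)²)(nΣv² − (Σv)²)]
Numerator: 5×3092.65 − 154.3×95.9 = 665.88
Denominator: √[(24302.25 − 23808.49)(10317.95 − 9196.81)] = √[493.76 × 1121.14] = 744.0256
r = 665.88 / 744.0256 ≈ 0.8950

0.8950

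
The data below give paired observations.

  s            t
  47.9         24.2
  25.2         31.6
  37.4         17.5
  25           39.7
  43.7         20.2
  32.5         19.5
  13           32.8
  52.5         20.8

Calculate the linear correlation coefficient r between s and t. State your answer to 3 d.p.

n = 8, Σs = 277.2, Σt = 206.3, Σs² = 10844.4, Σt² = 5763.31, Σst = 6637.39
nΣst − ΣsΣt = 53099.12 − 57186.36 = -4087.24
nΣs² − (Σs)² = 86755.2 − 76839.84 = 9915.36; nΣt² − (Σt)² = 46106.48 − 42559.69 = 3546.79
r = -4087.24 / √(9915.36 × 3546.79) = -4087.24 / 5930.2361 ≈ -0.689

-0.689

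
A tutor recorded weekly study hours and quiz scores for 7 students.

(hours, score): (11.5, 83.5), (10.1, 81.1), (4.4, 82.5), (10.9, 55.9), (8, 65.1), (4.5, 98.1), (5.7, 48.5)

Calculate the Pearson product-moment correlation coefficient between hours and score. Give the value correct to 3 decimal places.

n = 7, Σx = 55.1, Σy = 514.7, Σx² = 489.17, Σy² = 39694.39, Σxy = 3990.37
nΣxy − ΣxΣy = 27932.59 − 28359.97 = -427.38
nΣx² − (Σx)² = 3424.19 − 3036.01 = 388.18; nΣy² − (Σy)² = 277860.73 − 264916.09 = 12944.64
r = -427.38 / √(388.18 × 12944.64) = -427.38 / 2241.6178 ≈ -0.191

-0.191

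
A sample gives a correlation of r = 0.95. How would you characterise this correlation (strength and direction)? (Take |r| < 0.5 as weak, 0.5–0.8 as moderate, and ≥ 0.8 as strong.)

r = 0.95 > 0 so the relationship is positive.
|r| = 0.95, which falls in the strong range.

strong positive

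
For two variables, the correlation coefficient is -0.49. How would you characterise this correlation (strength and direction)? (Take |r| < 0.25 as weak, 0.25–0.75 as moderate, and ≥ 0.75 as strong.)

r = -0.49 < 0 so the relationship is negative.
|r| = 0.49, which falls in the moderate range.

moderate negative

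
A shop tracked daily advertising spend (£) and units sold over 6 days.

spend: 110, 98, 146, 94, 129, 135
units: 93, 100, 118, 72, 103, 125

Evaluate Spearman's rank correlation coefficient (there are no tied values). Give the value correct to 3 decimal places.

Rank spend: 3, 2, 6, 1, 4, 5
Rank units: 2, 3, 5, 1, 4, 6
d = rank(spend) − rank(units): 1, -1, 1, 0, 0, -1; Σd² = 4
ρ = 1 − 6Σd² / [n(n²−1)] = 1 − 6×4 / (6×35) = 1 − 24/210 ≈ 0.886

0.886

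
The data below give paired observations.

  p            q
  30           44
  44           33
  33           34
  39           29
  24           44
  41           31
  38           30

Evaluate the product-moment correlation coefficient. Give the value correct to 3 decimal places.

n = 7, Σp = 249, Σq = 245, Σp² = 9147, Σq² = 8819, Σpq = 8492
nΣpq − ΣpΣq = 59444 − 61005 = -1561
nΣp² − (Σp)² = 64029 − 62001 = 2028; nΣq² − (Σq)² = 61733 − 60025 = 1708
r = -1561 / √(2028 × 1708) = -1561 / 1861.1351 ≈ -0.839

-0.839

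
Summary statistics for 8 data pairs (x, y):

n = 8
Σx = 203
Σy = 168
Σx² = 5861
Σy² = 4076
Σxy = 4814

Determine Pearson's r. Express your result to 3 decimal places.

r = (nΣxy − ΣxΣy) / √[(nΣx² − (Σx)²)(nΣy² − (Σy)²)]
Numerator: 8×4814 − 203×168 = 4408
Denominator: √[(46888 − 41209)(32608 − 28224)] = √[5679 × 4384] = 4989.6629
r = 4408 / 4989.6629 ≈ 0.883

0.883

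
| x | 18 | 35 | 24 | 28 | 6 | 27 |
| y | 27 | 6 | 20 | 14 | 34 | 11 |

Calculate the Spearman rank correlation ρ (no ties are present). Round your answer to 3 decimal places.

-0.943

Rank x: 2, 6, 3, 5, 1, 4
Rank y: 5, 1, 4, 3, 6, 2
d = rank(x) − rank(y): -3, 5, -1, 2, -5, 2; Σd² = 68
ρ = 1 − 6Σd² / [n(n²−1)] = 1 − 6×68 / (6×35) = 1 − 408/210 ≈ -0.943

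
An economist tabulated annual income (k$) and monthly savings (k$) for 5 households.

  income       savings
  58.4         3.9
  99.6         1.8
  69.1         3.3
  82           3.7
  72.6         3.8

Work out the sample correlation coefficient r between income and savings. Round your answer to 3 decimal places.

n = 5, Σx = 381.7, Σy = 16.5, Σx² = 30100.29, Σy² = 57.47, Σxy = 1214.35
nΣxy − ΣxΣy = 6071.75 − 6298.05 = -226.3
nΣx² − (Σx)² = 150501.45 − 145694.89 = 4806.56; nΣy² − (Σy)² = 287.35 − 272.25 = 15.1
r = -226.3 / √(4806.56 × 15.1) = -226.3 / 269.4050 ≈ -0.840

-0.840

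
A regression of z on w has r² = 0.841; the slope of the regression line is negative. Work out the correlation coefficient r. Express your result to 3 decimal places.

|r| = √0.841 = 0.917
The association is negative, so r = −0.917.

-0.917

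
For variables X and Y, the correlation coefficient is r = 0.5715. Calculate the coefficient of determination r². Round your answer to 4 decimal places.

0.3266

r² = (0.5715)² = 0.3266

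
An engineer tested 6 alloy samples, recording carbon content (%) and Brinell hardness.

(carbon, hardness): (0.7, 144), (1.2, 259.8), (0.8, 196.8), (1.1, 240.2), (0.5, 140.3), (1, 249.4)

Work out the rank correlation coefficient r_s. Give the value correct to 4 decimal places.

0.9429

Rank carbon: 2, 6, 3, 5, 1, 4
Rank hardness: 2, 6, 3, 4, 1, 5
d = rank(carbon) − rank(hardness): 0, 0, 0, 1, 0, -1; Σd² = 2
ρ = 1 − 6Σd² / [n(n²−1)] = 1 − 6×2 / (6×35) = 1 − 12/210 ≈ 0.9429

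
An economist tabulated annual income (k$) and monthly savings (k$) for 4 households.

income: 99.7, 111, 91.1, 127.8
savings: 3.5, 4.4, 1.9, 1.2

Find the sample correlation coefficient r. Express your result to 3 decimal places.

-0.253

n = 4, Σx = 429.6, Σy = 11, Σx² = 46893.14, Σy² = 36.66, Σxy = 1163.8
nΣxy − ΣxΣy = 4655.2 − 4725.6 = -70.4
nΣx² − (Σx)² = 187572.56 − 184556.16 = 3016.4; nΣy² − (Σy)² = 146.64 − 121 = 25.64
r = -70.4 / √(3016.4 × 25.64) = -70.4 / 278.1016 ≈ -0.253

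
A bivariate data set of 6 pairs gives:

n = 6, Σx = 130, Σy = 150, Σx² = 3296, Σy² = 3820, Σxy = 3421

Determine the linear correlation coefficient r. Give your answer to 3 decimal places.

0.934

r = (nΣxy − ΣxΣy) / √[(nΣx² − (Σx)²)(nΣy² − (Σy)²)]
Numerator: 6×3421 − 130×150 = 1026
Denominator: √[(19776 − 16900)(22920 − 22500)] = √[2876 × 420] = 1099.0541
r = 1026 / 1099.0541 ≈ 0.934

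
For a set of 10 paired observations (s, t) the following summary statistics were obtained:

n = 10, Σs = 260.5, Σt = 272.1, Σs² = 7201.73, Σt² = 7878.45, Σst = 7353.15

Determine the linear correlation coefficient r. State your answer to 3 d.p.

0.596

r = (nΣst − ΣsΣt) / √[(nΣs² − (Σs)²)(nΣt² − (Σt)²)]
Numerator: 10×7353.15 − 260.5×272.1 = 2649.45
Denominator: √[(72017.3 − 67860.25)(78784.5 − 74038.41)] = √[4157.05 × 4746.09] = 4441.8165
r = 2649.45 / 4441.8165 ≈ 0.596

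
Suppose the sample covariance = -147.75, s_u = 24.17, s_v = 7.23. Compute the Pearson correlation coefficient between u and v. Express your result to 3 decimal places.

r = Cov(u,v) / (s_u · s_v) = -147.75 / (24.17 × 7.23)
  = -147.75 / 174.7491 ≈ -0.845

-0.845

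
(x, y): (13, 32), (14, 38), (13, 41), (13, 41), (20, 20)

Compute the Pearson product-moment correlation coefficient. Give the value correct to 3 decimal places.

-0.901

n = 5, Σx = 73, Σy = 172, Σx² = 1103, Σy² = 6230, Σxy = 2414
nΣxy − ΣxΣy = 12070 − 12556 = -486
nΣx² − (Σx)² = 5515 − 5329 = 186; nΣy² − (Σy)² = 31150 − 29584 = 1566
r = -486 / √(186 × 1566) = -486 / 539.6999 ≈ -0.901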